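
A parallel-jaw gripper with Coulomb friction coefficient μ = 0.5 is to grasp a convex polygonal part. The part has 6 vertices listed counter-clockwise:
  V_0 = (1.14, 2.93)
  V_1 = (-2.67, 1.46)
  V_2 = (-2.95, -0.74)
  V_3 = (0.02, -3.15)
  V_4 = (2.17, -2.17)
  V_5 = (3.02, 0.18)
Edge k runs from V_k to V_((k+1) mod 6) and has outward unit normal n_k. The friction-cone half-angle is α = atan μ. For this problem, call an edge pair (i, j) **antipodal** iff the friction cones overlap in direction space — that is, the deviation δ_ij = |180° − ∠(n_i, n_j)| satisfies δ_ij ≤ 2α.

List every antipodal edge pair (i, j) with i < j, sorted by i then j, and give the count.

count = 5; pairs: (0,3), (0,4), (1,4), (1,5), (2,5)

α = atan 0.5 = 26.57°;  2α = 53.13°
n_0 = (-0.3600, +0.9330)
n_1 = (-0.9920, +0.1263)
n_2 = (-0.6301, -0.7765)
n_3 = (+0.4148, -0.9099)
n_4 = (+0.9404, -0.3401)
n_5 = (+0.8255, +0.5644)
  (0,1): δ = 118.35°  ·
  (0,2): δ = 60.16°  ·
  (0,3): δ = 3.41°  ✓
  (0,4): δ = 49.02°  ✓
  (0,5): δ = 103.26°  ·
  (1,2): δ = 121.80°  ·
  (1,3): δ = 58.24°  ·
  (1,4): δ = 12.63°  ✓
  (1,5): δ = 41.61°  ✓
  (2,3): δ = 116.44°  ·
  (2,4): δ = 70.83°  ·
  (2,5): δ = 16.58°  ✓
  (3,4): δ = 134.39°  ·
  (3,5): δ = 80.15°  ·
  (4,5): δ = 125.76°  ·
antipodal pairs: 5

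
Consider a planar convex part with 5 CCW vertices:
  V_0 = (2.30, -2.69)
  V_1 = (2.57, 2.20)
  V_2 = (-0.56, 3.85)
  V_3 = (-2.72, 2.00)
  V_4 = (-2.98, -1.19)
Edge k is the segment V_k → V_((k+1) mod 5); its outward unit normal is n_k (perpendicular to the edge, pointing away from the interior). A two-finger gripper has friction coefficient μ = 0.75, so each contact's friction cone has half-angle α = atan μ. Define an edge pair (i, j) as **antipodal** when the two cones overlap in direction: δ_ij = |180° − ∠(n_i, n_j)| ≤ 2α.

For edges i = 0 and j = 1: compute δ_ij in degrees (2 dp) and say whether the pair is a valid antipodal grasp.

δ = 114.64°, invalid

α = atan 0.75 = 36.87°;  2α = 73.74°
edge 0: e_0 = (+0.27, +4.89);  n_0 = (+0.9985, -0.0551)
edge 1: e_1 = (-3.13, +1.65);  n_1 = (+0.4663, +0.8846)
∠(n_0, n_1) = 65.36°
δ = |180° − 65.36°| = 114.64°
114.64° > 2α = 73.74°  →  invalid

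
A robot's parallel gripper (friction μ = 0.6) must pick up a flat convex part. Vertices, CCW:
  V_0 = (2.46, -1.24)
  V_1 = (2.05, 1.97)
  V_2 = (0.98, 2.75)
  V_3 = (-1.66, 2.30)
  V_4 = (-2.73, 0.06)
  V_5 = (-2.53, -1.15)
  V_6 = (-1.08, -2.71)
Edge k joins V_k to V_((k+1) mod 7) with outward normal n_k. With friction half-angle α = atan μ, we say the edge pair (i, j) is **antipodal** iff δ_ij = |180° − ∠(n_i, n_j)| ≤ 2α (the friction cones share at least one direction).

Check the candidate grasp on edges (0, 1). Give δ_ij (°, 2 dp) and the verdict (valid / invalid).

δ = 133.37°, invalid

α = atan 0.6 = 30.96°;  2α = 61.93°
edge 0: e_0 = (-0.41, +3.21);  n_0 = (+0.9919, +0.1267)
edge 1: e_1 = (-1.07, +0.78);  n_1 = (+0.5891, +0.8081)
∠(n_0, n_1) = 46.63°
δ = |180° − 46.63°| = 133.37°
133.37° > 2α = 61.93°  →  invalid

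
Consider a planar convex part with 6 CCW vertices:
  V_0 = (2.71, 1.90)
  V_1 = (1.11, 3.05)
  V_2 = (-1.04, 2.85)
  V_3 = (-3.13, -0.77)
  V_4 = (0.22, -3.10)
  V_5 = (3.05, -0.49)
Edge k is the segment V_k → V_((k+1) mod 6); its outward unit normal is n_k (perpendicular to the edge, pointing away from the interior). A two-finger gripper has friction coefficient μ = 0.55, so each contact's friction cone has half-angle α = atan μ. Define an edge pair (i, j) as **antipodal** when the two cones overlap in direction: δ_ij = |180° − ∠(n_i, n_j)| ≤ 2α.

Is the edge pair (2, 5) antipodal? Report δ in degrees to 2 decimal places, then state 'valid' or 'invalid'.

α = atan 0.55 = 28.81°;  2α = 57.62°
edge 2: e_2 = (-2.09, -3.62);  n_2 = (-0.8660, +0.5000)
edge 5: e_5 = (-0.34, +2.39);  n_5 = (+0.9900, +0.1408)
∠(n_2, n_5) = 141.90°
δ = |180° − 141.90°| = 38.10°
38.10° ≤ 2α = 57.62°  →  valid

δ = 38.10°, valid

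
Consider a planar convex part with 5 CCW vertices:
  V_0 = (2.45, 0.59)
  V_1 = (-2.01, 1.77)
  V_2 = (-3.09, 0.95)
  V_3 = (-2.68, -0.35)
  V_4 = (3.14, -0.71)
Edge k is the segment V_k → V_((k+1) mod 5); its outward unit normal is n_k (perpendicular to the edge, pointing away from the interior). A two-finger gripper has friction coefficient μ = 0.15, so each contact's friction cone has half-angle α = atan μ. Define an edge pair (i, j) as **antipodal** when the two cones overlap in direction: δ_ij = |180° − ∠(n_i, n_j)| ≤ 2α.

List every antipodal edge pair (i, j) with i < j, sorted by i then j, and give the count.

α = atan 0.15 = 8.53°;  2α = 17.06°
n_0 = (+0.2558, +0.9667)
n_1 = (-0.6047, +0.7964)
n_2 = (-0.9537, -0.3008)
n_3 = (-0.0617, -0.9981)
n_4 = (+0.8833, +0.4688)
  (0,1): δ = 127.97°  ·
  (0,2): δ = 57.68°  ·
  (0,3): δ = 11.28°  ✓
  (0,4): δ = 132.78°  ·
  (1,2): δ = 109.70°  ·
  (1,3): δ = 40.75°  ·
  (1,4): δ = 80.75°  ·
  (2,3): δ = 111.04°  ·
  (2,4): δ = 10.45°  ✓
  (3,4): δ = 58.50°  ·
antipodal pairs: 2

count = 2; pairs: (0,3), (2,4)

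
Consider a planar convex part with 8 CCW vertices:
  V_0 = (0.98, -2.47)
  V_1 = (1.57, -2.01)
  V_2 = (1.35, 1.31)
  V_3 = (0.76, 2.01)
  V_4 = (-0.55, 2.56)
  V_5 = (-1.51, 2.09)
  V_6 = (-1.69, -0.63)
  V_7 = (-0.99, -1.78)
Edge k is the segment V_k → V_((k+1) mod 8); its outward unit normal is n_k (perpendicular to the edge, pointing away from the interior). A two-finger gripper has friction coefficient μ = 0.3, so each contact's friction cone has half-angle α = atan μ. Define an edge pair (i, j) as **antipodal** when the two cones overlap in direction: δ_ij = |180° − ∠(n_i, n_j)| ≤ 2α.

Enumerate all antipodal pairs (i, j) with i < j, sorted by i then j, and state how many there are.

α = atan 0.3 = 16.70°;  2α = 33.40°
n_0 = (+0.6149, -0.7886)
n_1 = (+0.9978, +0.0661)
n_2 = (+0.7646, +0.6445)
n_3 = (+0.3871, +0.9220)
n_4 = (-0.4397, +0.8981)
n_5 = (-0.9978, +0.0660)
n_6 = (-0.8542, -0.5199)
n_7 = (-0.3306, -0.9438)
  (0,1): δ = 124.15°  ·
  (0,2): δ = 87.82°  ·
  (0,3): δ = 60.72°  ·
  (0,4): δ = 11.86°  ✓
  (0,5): δ = 48.27°  ·
  (0,6): δ = 83.39°  ·
  (0,7): δ = 122.75°  ·
  (1,2): δ = 143.67°  ·
  (1,3): δ = 116.57°  ·
  (1,4): δ = 67.71°  ·
  (1,5): δ = 7.58°  ✓
  (1,6): δ = 27.54°  ✓
  (1,7): δ = 66.91°  ·
  (2,3): δ = 152.90°  ·
  (2,4): δ = 104.04°  ·
  (2,5): δ = 43.91°  ·
  (2,6): δ = 8.80°  ✓
  (2,7): δ = 30.57°  ✓
  (3,4): δ = 131.14°  ·
  (3,5): δ = 71.01°  ·
  (3,6): δ = 35.90°  ·
  (3,7): δ = 3.47°  ✓
  (4,5): δ = 119.87°  ·
  (4,6): δ = 84.76°  ·
  (4,7): δ = 45.39°  ·
  (5,6): δ = 144.89°  ·
  (5,7): δ = 105.52°  ·
  (6,7): δ = 140.63°  ·
antipodal pairs: 6

count = 6; pairs: (0,4), (1,5), (1,6), (2,6), (2,7), (3,7)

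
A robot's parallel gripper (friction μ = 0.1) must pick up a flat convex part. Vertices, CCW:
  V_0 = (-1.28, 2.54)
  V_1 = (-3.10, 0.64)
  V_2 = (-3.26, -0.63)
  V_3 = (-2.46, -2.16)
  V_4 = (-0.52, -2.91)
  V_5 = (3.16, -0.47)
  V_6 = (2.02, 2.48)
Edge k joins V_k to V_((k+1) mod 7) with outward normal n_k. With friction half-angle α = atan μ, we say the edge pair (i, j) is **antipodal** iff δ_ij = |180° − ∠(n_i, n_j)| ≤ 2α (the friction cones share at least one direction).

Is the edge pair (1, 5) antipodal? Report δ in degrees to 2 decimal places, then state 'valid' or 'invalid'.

α = atan 0.1 = 5.71°;  2α = 11.42°
edge 1: e_1 = (-0.16, -1.27);  n_1 = (-0.9922, +0.1250)
edge 5: e_5 = (-1.14, +2.95);  n_5 = (+0.9328, +0.3605)
∠(n_1, n_5) = 151.69°
δ = |180° − 151.69°| = 28.31°
28.31° > 2α = 11.42°  →  invalid

δ = 28.31°, invalid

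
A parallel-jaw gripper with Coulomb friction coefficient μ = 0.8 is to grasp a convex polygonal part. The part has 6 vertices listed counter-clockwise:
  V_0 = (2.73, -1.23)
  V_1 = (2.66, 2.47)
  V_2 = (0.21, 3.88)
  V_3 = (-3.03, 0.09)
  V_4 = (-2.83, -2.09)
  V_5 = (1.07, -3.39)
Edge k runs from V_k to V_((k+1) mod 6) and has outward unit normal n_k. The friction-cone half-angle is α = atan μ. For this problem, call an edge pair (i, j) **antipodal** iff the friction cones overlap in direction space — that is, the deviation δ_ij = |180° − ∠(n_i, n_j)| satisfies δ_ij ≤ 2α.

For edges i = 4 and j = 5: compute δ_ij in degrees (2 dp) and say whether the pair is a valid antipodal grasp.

δ = 109.11°, invalid

α = atan 0.8 = 38.66°;  2α = 77.32°
edge 4: e_4 = (+3.90, -1.30);  n_4 = (-0.3162, -0.9487)
edge 5: e_5 = (+1.66, +2.16);  n_5 = (+0.7929, -0.6094)
∠(n_4, n_5) = 70.89°
δ = |180° − 70.89°| = 109.11°
109.11° > 2α = 77.32°  →  invalid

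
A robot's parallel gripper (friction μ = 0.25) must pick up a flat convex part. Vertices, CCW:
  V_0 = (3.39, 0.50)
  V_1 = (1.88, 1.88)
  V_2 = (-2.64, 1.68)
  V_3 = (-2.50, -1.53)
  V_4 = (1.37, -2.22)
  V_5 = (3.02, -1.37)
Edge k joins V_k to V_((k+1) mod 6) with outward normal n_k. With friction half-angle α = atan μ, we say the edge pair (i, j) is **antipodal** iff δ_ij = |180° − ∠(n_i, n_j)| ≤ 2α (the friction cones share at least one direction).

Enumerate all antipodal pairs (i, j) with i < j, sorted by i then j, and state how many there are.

α = atan 0.25 = 14.04°;  2α = 28.07°
n_0 = (+0.6746, +0.7382)
n_1 = (-0.0442, +0.9990)
n_2 = (-0.9991, -0.0436)
n_3 = (-0.1755, -0.9845)
n_4 = (+0.4580, -0.8890)
n_5 = (+0.9810, -0.1941)
  (0,1): δ = 135.04°  ·
  (0,2): δ = 45.08°  ·
  (0,3): δ = 32.32°  ·
  (0,4): δ = 69.68°  ·
  (0,5): δ = 121.23°  ·
  (1,2): δ = 90.04°  ·
  (1,3): δ = 12.64°  ✓
  (1,4): δ = 24.72°  ✓
  (1,5): δ = 76.27°  ·
  (2,3): δ = 102.61°  ·
  (2,4): δ = 65.24°  ·
  (2,5): δ = 13.69°  ✓
  (3,4): δ = 142.64°  ·
  (3,5): δ = 91.08°  ·
  (4,5): δ = 128.45°  ·
antipodal pairs: 3

count = 3; pairs: (1,3), (1,4), (2,5)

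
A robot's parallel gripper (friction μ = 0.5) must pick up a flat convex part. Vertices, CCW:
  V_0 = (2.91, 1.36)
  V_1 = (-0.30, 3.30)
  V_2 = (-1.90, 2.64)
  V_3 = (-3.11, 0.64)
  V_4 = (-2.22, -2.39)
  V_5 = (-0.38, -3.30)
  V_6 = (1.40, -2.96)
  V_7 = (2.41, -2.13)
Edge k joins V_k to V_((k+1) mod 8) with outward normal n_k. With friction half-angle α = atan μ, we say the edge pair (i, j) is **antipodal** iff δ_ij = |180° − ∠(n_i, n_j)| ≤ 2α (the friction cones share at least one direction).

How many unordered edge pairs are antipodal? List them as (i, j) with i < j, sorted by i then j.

α = atan 0.5 = 26.57°;  2α = 53.13°
n_0 = (+0.5172, +0.8558)
n_1 = (-0.3813, +0.9244)
n_2 = (-0.8556, +0.5176)
n_3 = (-0.9595, -0.2818)
n_4 = (-0.4433, -0.8964)
n_5 = (+0.1876, -0.9822)
n_6 = (+0.6349, -0.7726)
n_7 = (+0.9899, -0.1418)
  (0,1): δ = 126.44°  ·
  (0,2): δ = 90.03°  ·
  (0,3): δ = 42.48°  ✓
  (0,4): δ = 4.83°  ✓
  (0,5): δ = 41.96°  ✓
  (0,6): δ = 70.56°  ·
  (0,7): δ = 112.99°  ·
  (1,2): δ = 143.59°  ·
  (1,3): δ = 96.05°  ·
  (1,4): δ = 48.73°  ✓
  (1,5): δ = 11.60°  ✓
  (1,6): δ = 17.00°  ✓
  (1,7): δ = 59.43°  ·
  (2,3): δ = 132.46°  ·
  (2,4): δ = 85.14°  ·
  (2,5): δ = 48.01°  ✓
  (2,6): δ = 19.41°  ✓
  (2,7): δ = 23.02°  ✓
  (3,4): δ = 132.68°  ·
  (3,5): δ = 95.56°  ·
  (3,6): δ = 66.96°  ·
  (3,7): δ = 24.52°  ✓
  (4,5): δ = 142.87°  ·
  (4,6): δ = 114.27°  ·
  (4,7): δ = 71.84°  ·
  (5,6): δ = 151.40°  ·
  (5,7): δ = 108.97°  ·
  (6,7): δ = 137.57°  ·
antipodal pairs: 10

count = 10; pairs: (0,3), (0,4), (0,5), (1,4), (1,5), (1,6), (2,5), (2,6), (2,7), (3,7)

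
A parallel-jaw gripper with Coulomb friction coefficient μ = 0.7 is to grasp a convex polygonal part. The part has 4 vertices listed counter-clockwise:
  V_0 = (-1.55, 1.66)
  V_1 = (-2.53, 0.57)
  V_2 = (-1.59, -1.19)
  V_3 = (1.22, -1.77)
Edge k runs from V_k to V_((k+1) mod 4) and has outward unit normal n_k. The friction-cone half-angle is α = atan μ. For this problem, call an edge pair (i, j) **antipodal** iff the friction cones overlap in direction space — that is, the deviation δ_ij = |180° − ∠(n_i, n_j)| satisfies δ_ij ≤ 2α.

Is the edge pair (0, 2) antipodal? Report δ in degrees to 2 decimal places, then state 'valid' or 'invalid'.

α = atan 0.7 = 34.99°;  2α = 69.98°
edge 0: e_0 = (-0.98, -1.09);  n_0 = (-0.7436, +0.6686)
edge 2: e_2 = (+2.81, -0.58);  n_2 = (-0.2021, -0.9794)
∠(n_0, n_2) = 120.30°
δ = |180° − 120.30°| = 59.70°
59.70° ≤ 2α = 69.98°  →  valid

δ = 59.70°, valid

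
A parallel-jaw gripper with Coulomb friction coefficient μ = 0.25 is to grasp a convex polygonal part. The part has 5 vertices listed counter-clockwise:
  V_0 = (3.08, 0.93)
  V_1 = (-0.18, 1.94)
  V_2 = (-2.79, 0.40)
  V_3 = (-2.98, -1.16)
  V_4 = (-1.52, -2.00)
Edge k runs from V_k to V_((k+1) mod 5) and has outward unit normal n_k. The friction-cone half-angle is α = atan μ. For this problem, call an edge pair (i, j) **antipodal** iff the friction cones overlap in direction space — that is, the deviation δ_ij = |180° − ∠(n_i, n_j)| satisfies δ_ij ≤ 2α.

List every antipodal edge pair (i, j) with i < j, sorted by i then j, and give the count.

count = 2; pairs: (0,3), (1,4)

α = atan 0.25 = 14.04°;  2α = 28.07°
n_0 = (+0.2959, +0.9552)
n_1 = (-0.5082, +0.8613)
n_2 = (-0.9927, +0.1209)
n_3 = (-0.4987, -0.8668)
n_4 = (+0.5372, -0.8434)
  (0,1): δ = 132.24°  ·
  (0,2): δ = 79.73°  ·
  (0,3): δ = 12.70°  ✓
  (0,4): δ = 49.71°  ·
  (1,2): δ = 127.49°  ·
  (1,3): δ = 60.46°  ·
  (1,4): δ = 1.95°  ✓
  (2,3): δ = 112.97°  ·
  (2,4): δ = 50.56°  ·
  (3,4): δ = 117.59°  ·
antipodal pairs: 2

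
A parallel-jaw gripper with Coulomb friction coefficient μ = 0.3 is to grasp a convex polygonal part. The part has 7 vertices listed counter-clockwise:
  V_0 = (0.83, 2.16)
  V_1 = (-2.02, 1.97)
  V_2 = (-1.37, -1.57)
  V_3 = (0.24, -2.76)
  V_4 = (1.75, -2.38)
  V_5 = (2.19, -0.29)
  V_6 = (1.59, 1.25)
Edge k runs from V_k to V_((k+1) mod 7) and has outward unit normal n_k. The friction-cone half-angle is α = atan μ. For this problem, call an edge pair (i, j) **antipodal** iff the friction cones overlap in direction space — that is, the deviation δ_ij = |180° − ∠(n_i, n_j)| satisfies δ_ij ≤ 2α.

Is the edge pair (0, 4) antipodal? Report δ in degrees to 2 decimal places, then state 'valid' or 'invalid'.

δ = 74.30°, invalid

α = atan 0.3 = 16.70°;  2α = 33.40°
edge 0: e_0 = (-2.85, -0.19);  n_0 = (-0.0665, +0.9978)
edge 4: e_4 = (+0.44, +2.09);  n_4 = (+0.9785, -0.2060)
∠(n_0, n_4) = 105.70°
δ = |180° − 105.70°| = 74.30°
74.30° > 2α = 33.40°  →  invalid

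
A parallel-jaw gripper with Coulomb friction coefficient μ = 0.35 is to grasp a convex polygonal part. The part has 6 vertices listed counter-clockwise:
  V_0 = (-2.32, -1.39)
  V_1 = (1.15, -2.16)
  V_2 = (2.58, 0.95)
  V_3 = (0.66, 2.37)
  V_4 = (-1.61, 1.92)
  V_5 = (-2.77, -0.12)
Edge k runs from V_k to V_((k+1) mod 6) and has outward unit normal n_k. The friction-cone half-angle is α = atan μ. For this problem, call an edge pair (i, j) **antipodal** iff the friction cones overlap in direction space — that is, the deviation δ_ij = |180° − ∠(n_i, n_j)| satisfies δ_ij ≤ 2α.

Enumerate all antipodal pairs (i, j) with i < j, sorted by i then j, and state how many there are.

α = atan 0.35 = 19.29°;  2α = 38.58°
n_0 = (-0.2166, -0.9763)
n_1 = (+0.9086, -0.4178)
n_2 = (+0.5946, +0.8040)
n_3 = (-0.1945, +0.9809)
n_4 = (-0.8693, +0.4943)
n_5 = (-0.9426, -0.3340)
  (0,1): δ = 102.18°  ·
  (0,2): δ = 23.97°  ✓
  (0,3): δ = 23.72°  ✓
  (0,4): δ = 72.89°  ·
  (0,5): δ = 122.02°  ·
  (1,2): δ = 101.79°  ·
  (1,3): δ = 54.09°  ·
  (1,4): δ = 4.93°  ✓
  (1,5): δ = 44.20°  ·
  (2,3): δ = 132.30°  ·
  (2,4): δ = 83.14°  ·
  (2,5): δ = 34.00°  ✓
  (3,4): δ = 130.84°  ·
  (3,5): δ = 81.70°  ·
  (4,5): δ = 130.87°  ·
antipodal pairs: 4

count = 4; pairs: (0,2), (0,3), (1,4), (2,5)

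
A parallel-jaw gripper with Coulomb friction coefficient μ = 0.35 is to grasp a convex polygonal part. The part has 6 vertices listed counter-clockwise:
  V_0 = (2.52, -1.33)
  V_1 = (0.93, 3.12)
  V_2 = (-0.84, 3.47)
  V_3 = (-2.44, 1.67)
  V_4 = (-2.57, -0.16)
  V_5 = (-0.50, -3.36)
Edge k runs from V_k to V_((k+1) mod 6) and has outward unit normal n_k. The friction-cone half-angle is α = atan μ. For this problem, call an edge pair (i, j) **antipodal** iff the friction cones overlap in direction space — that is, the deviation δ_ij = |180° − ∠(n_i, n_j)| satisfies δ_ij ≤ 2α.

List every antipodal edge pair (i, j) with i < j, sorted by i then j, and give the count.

count = 3; pairs: (0,3), (0,4), (2,5)

α = atan 0.35 = 19.29°;  2α = 38.58°
n_0 = (+0.9417, +0.3365)
n_1 = (+0.1940, +0.9810)
n_2 = (-0.7474, +0.6644)
n_3 = (-0.9975, +0.0709)
n_4 = (-0.8396, -0.5431)
n_5 = (+0.5579, -0.8299)
  (0,1): δ = 120.85°  ·
  (0,2): δ = 61.30°  ·
  (0,3): δ = 23.73°  ✓
  (0,4): δ = 13.24°  ✓
  (0,5): δ = 104.25°  ·
  (1,2): δ = 120.45°  ·
  (1,3): δ = 82.88°  ·
  (1,4): δ = 45.92°  ·
  (1,5): δ = 45.09°  ·
  (2,3): δ = 142.43°  ·
  (2,4): δ = 105.47°  ·
  (2,5): δ = 14.46°  ✓
  (3,4): δ = 143.04°  ·
  (3,5): δ = 52.03°  ·
  (4,5): δ = 88.99°  ·
antipodal pairs: 3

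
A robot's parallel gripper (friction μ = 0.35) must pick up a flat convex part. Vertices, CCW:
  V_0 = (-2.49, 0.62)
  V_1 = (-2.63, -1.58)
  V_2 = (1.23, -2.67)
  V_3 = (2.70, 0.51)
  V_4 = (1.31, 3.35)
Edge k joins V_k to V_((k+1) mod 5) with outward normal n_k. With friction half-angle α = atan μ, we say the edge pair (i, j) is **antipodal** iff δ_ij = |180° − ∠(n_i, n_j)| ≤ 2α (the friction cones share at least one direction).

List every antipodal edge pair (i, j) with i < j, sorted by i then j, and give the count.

α = atan 0.35 = 19.29°;  2α = 38.58°
n_0 = (-0.9980, +0.0635)
n_1 = (-0.2718, -0.9624)
n_2 = (+0.9077, -0.4196)
n_3 = (+0.8982, +0.4396)
n_4 = (-0.5835, +0.8121)
  (0,1): δ = 102.13°  ·
  (0,2): δ = 21.17°  ✓
  (0,3): δ = 29.72°  ✓
  (0,4): δ = 129.34°  ·
  (1,2): δ = 99.04°  ·
  (1,3): δ = 48.15°  ·
  (1,4): δ = 51.46°  ·
  (2,3): δ = 129.11°  ·
  (2,4): δ = 29.50°  ✓
  (3,4): δ = 80.38°  ·
antipodal pairs: 3

count = 3; pairs: (0,2), (0,3), (2,4)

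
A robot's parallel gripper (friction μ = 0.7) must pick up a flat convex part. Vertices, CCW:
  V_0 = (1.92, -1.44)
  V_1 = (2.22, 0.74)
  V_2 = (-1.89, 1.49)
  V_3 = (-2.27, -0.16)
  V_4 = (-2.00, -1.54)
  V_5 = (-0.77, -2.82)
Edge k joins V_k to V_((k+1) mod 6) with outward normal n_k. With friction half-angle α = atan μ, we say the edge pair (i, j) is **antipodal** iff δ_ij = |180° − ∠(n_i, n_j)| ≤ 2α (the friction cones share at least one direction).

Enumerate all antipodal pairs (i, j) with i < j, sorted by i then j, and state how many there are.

count = 7; pairs: (0,2), (0,3), (0,4), (1,3), (1,4), (1,5), (2,5)

α = atan 0.7 = 34.99°;  2α = 69.98°
n_0 = (+0.9907, -0.1363)
n_1 = (+0.1795, +0.9838)
n_2 = (-0.9745, +0.2244)
n_3 = (-0.9814, -0.1920)
n_4 = (-0.7210, -0.6929)
n_5 = (+0.4565, -0.8897)
  (0,1): δ = 92.51°  ·
  (0,2): δ = 5.13°  ✓
  (0,3): δ = 18.91°  ✓
  (0,4): δ = 51.69°  ✓
  (0,5): δ = 124.99°  ·
  (1,2): δ = 92.63°  ·
  (1,3): δ = 68.59°  ✓
  (1,4): δ = 35.80°  ✓
  (1,5): δ = 37.50°  ✓
  (2,3): δ = 155.96°  ·
  (2,4): δ = 123.17°  ·
  (2,5): δ = 49.87°  ✓
  (3,4): δ = 147.21°  ·
  (3,5): δ = 73.91°  ·
  (4,5): δ = 106.70°  ·
antipodal pairs: 7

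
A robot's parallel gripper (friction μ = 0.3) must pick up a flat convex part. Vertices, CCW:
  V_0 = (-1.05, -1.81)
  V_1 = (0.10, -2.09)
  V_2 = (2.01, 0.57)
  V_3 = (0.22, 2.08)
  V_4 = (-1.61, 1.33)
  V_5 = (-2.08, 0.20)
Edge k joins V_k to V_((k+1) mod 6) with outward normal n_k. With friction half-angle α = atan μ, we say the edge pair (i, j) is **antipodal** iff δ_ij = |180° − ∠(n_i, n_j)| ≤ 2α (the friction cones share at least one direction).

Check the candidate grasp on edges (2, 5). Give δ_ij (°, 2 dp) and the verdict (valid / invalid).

α = atan 0.3 = 16.70°;  2α = 33.40°
edge 2: e_2 = (-1.79, +1.51);  n_2 = (+0.6448, +0.7644)
edge 5: e_5 = (+1.03, -2.01);  n_5 = (-0.8900, -0.4560)
∠(n_2, n_5) = 157.28°
δ = |180° − 157.28°| = 22.72°
22.72° ≤ 2α = 33.40°  →  valid

δ = 22.72°, valid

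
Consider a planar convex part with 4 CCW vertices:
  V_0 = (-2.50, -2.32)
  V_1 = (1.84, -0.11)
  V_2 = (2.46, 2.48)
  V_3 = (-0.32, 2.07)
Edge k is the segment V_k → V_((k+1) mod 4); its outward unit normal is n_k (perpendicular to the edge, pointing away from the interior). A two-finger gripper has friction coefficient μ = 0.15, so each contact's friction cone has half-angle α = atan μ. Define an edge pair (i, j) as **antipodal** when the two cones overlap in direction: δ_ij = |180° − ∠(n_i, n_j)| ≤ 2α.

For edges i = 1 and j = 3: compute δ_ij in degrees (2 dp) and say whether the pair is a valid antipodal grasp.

δ = 12.95°, valid

α = atan 0.15 = 8.53°;  2α = 17.06°
edge 1: e_1 = (+0.62, +2.59);  n_1 = (+0.9725, -0.2328)
edge 3: e_3 = (-2.18, -4.39);  n_3 = (-0.8956, +0.4448)
∠(n_1, n_3) = 167.05°
δ = |180° − 167.05°| = 12.95°
12.95° ≤ 2α = 17.06°  →  valid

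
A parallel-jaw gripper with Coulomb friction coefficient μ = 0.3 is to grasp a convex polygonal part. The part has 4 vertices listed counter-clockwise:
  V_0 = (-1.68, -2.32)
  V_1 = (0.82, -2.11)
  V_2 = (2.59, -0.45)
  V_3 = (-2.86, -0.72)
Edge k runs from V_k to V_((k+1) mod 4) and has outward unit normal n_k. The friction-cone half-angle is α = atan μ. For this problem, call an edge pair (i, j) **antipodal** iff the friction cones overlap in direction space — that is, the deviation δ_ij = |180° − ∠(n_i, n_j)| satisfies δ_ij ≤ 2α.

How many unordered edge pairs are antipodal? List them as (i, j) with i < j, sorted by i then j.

count = 1; pairs: (0,2)

α = atan 0.3 = 16.70°;  2α = 33.40°
n_0 = (+0.0837, -0.9965)
n_1 = (+0.6841, -0.7294)
n_2 = (-0.0495, +0.9988)
n_3 = (-0.8048, -0.5935)
  (0,1): δ = 141.64°  ·
  (0,2): δ = 1.97°  ✓
  (0,3): δ = 121.61°  ·
  (1,2): δ = 40.33°  ·
  (1,3): δ = 83.25°  ·
  (2,3): δ = 56.43°  ·
antipodal pairs: 1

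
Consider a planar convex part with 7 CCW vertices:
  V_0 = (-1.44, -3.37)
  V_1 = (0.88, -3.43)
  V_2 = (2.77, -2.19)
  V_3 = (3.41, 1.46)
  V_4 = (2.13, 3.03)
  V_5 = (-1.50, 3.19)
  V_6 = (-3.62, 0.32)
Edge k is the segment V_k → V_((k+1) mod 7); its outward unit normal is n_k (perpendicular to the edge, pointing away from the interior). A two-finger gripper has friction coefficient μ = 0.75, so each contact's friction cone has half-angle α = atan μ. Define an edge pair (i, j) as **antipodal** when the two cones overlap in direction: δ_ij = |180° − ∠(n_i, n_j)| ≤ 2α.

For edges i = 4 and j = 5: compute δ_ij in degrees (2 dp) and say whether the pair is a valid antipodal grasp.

α = atan 0.75 = 36.87°;  2α = 73.74°
edge 4: e_4 = (-3.63, +0.16);  n_4 = (+0.0440, +0.9990)
edge 5: e_5 = (-2.12, -2.87);  n_5 = (-0.8044, +0.5942)
∠(n_4, n_5) = 56.07°
δ = |180° − 56.07°| = 123.93°
123.93° > 2α = 73.74°  →  invalid

δ = 123.93°, invalid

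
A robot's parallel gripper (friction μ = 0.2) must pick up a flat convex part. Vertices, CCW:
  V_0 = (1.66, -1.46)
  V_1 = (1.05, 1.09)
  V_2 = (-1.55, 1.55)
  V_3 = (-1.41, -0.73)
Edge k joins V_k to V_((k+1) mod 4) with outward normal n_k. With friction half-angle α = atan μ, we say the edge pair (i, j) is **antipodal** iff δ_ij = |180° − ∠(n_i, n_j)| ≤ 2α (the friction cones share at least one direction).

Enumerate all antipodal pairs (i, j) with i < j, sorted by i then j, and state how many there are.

α = atan 0.2 = 11.31°;  2α = 22.62°
n_0 = (+0.9726, +0.2327)
n_1 = (+0.1742, +0.9847)
n_2 = (-0.9981, -0.0613)
n_3 = (-0.2313, -0.9729)
  (0,1): δ = 113.49°  ·
  (0,2): δ = 9.94°  ✓
  (0,3): δ = 63.17°  ·
  (1,2): δ = 76.45°  ·
  (1,3): δ = 3.34°  ✓
  (2,3): δ = 106.89°  ·
antipodal pairs: 2

count = 2; pairs: (0,2), (1,3)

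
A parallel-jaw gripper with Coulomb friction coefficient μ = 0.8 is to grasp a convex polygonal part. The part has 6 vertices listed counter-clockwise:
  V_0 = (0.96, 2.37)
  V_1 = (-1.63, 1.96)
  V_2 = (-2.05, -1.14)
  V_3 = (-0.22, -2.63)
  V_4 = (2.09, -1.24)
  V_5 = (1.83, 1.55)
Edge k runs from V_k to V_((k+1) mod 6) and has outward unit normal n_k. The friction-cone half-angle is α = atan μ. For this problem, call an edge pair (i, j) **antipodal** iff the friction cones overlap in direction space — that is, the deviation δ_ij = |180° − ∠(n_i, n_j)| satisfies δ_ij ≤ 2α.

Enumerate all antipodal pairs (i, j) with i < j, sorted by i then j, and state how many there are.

α = atan 0.8 = 38.66°;  2α = 77.32°
n_0 = (-0.1564, +0.9877)
n_1 = (-0.9909, +0.1343)
n_2 = (-0.6314, -0.7755)
n_3 = (+0.5156, -0.8568)
n_4 = (+0.9957, +0.0928)
n_5 = (+0.6859, +0.7277)
  (0,1): δ = 106.71°  ·
  (0,2): δ = 48.15°  ✓
  (0,3): δ = 22.04°  ✓
  (0,4): δ = 86.33°  ·
  (0,5): δ = 127.70°  ·
  (1,2): δ = 121.44°  ·
  (1,3): δ = 51.25°  ✓
  (1,4): δ = 13.04°  ✓
  (1,5): δ = 54.41°  ✓
  (2,3): δ = 109.81°  ·
  (2,4): δ = 45.52°  ✓
  (2,5): δ = 4.15°  ✓
  (3,4): δ = 115.71°  ·
  (3,5): δ = 74.34°  ✓
  (4,5): δ = 138.63°  ·
antipodal pairs: 8

count = 8; pairs: (0,2), (0,3), (1,3), (1,4), (1,5), (2,4), (2,5), (3,5)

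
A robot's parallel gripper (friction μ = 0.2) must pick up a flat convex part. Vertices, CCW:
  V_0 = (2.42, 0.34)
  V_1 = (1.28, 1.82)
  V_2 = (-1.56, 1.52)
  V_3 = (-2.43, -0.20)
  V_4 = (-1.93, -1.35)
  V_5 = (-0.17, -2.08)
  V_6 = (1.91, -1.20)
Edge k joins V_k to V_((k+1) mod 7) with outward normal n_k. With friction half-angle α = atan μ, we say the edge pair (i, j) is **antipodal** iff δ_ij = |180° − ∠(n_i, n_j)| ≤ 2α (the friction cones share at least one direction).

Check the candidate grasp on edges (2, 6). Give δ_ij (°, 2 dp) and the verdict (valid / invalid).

α = atan 0.2 = 11.31°;  2α = 22.62°
edge 2: e_2 = (-0.87, -1.72);  n_2 = (-0.8923, +0.4514)
edge 6: e_6 = (+0.51, +1.54);  n_6 = (+0.9493, -0.3144)
∠(n_2, n_6) = 171.49°
δ = |180° − 171.49°| = 8.51°
8.51° ≤ 2α = 22.62°  →  valid

δ = 8.51°, valid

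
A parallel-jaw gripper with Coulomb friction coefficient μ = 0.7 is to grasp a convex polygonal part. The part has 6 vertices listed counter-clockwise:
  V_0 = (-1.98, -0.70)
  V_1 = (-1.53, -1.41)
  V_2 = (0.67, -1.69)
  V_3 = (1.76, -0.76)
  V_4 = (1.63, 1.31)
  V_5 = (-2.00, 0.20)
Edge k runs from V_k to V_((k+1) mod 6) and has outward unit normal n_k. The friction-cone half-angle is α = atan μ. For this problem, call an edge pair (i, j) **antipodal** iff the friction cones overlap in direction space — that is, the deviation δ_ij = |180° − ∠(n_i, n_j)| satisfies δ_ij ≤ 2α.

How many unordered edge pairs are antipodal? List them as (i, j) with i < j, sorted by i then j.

α = atan 0.7 = 34.99°;  2α = 69.98°
n_0 = (-0.8446, -0.5353)
n_1 = (-0.1263, -0.9920)
n_2 = (+0.6491, -0.7607)
n_3 = (+0.9980, +0.0627)
n_4 = (-0.2924, +0.9563)
n_5 = (-0.9998, -0.0222)
  (0,1): δ = 129.62°  ·
  (0,2): δ = 81.90°  ·
  (0,3): δ = 28.77°  ✓
  (0,4): δ = 74.64°  ·
  (0,5): δ = 148.91°  ·
  (1,2): δ = 132.28°  ·
  (1,3): δ = 79.15°  ·
  (1,4): δ = 24.26°  ✓
  (1,5): δ = 98.53°  ·
  (2,3): δ = 126.88°  ·
  (2,4): δ = 23.47°  ✓
  (2,5): δ = 50.80°  ✓
  (3,4): δ = 76.59°  ·
  (3,5): δ = 2.32°  ✓
  (4,5): δ = 105.73°  ·
antipodal pairs: 5

count = 5; pairs: (0,3), (1,4), (2,4), (2,5), (3,5)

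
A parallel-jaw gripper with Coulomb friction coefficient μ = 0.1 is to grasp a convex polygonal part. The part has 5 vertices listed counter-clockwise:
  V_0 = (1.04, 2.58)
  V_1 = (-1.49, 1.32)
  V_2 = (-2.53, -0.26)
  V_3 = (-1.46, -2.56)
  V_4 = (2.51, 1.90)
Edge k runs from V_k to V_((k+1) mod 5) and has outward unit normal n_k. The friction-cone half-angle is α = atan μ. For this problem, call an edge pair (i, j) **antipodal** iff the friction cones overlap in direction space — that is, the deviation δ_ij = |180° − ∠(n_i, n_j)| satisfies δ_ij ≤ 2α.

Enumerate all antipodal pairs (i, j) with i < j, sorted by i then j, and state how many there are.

α = atan 0.1 = 5.71°;  2α = 11.42°
n_0 = (-0.4458, +0.8951)
n_1 = (-0.8353, +0.5498)
n_2 = (-0.9067, -0.4218)
n_3 = (+0.7469, -0.6649)
n_4 = (+0.4198, +0.9076)
  (0,1): δ = 149.83°  ·
  (0,2): δ = 91.53°  ·
  (0,3): δ = 21.85°  ·
  (0,4): δ = 128.70°  ·
  (1,2): δ = 121.70°  ·
  (1,3): δ = 8.32°  ✓
  (1,4): δ = 98.53°  ·
  (2,3): δ = 66.62°  ·
  (2,4): δ = 40.23°  ·
  (3,4): δ = 73.15°  ·
antipodal pairs: 1

count = 1; pairs: (1,3)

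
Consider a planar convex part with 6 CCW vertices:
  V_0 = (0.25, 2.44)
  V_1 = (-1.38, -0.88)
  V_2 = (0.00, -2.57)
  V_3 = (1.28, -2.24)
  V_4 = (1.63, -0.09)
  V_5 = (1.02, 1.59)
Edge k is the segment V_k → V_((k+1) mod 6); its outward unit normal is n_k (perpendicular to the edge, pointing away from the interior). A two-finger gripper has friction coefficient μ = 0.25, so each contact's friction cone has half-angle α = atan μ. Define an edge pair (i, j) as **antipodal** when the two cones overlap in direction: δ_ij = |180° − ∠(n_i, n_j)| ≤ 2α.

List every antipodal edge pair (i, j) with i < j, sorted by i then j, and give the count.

α = atan 0.25 = 14.04°;  2α = 28.07°
n_0 = (-0.8976, +0.4407)
n_1 = (-0.7746, -0.6325)
n_2 = (+0.2496, -0.9683)
n_3 = (+0.9870, -0.1607)
n_4 = (+0.9400, +0.3413)
n_5 = (+0.7411, +0.6714)
  (0,1): δ = 114.62°  ·
  (0,2): δ = 49.39°  ·
  (0,3): δ = 16.90°  ✓
  (0,4): δ = 46.11°  ·
  (0,5): δ = 68.32°  ·
  (1,2): δ = 114.78°  ·
  (1,3): δ = 48.48°  ·
  (1,4): δ = 19.28°  ✓
  (1,5): δ = 2.94°  ✓
  (2,3): δ = 113.70°  ·
  (2,4): δ = 84.50°  ·
  (2,5): δ = 62.28°  ·
  (3,4): δ = 150.80°  ·
  (3,5): δ = 128.58°  ·
  (4,5): δ = 157.78°  ·
antipodal pairs: 3

count = 3; pairs: (0,3), (1,4), (1,5)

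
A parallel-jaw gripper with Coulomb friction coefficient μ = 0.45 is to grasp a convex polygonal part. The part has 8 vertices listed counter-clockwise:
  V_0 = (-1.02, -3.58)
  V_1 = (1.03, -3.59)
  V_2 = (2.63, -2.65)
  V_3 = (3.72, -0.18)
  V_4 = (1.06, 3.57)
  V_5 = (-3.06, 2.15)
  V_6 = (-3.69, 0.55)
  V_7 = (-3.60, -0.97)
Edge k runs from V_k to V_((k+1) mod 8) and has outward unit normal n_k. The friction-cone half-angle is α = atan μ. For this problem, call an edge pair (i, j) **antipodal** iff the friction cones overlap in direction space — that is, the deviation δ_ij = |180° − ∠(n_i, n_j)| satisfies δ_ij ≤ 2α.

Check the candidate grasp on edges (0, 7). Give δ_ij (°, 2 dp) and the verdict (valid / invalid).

α = atan 0.45 = 24.23°;  2α = 48.46°
edge 0: e_0 = (+2.05, -0.01);  n_0 = (-0.0049, -1.0000)
edge 7: e_7 = (+2.58, -2.61);  n_7 = (-0.7112, -0.7030)
∠(n_0, n_7) = 45.05°
δ = |180° − 45.05°| = 134.95°
134.95° > 2α = 48.46°  →  invalid

δ = 134.95°, invalid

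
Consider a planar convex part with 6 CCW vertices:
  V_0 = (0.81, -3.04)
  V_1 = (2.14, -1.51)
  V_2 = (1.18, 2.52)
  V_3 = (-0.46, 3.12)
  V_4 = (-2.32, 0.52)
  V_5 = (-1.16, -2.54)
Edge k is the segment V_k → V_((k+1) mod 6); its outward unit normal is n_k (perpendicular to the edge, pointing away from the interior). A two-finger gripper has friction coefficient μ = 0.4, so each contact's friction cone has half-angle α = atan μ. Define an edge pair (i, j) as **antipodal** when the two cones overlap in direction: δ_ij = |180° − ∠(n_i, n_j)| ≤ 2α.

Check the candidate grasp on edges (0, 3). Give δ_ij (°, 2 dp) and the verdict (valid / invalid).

δ = 5.42°, valid

α = atan 0.4 = 21.80°;  2α = 43.60°
edge 0: e_0 = (+1.33, +1.53);  n_0 = (+0.7547, -0.6561)
edge 3: e_3 = (-1.86, -2.60);  n_3 = (-0.8133, +0.5818)
∠(n_0, n_3) = 174.58°
δ = |180° − 174.58°| = 5.42°
5.42° ≤ 2α = 43.60°  →  valid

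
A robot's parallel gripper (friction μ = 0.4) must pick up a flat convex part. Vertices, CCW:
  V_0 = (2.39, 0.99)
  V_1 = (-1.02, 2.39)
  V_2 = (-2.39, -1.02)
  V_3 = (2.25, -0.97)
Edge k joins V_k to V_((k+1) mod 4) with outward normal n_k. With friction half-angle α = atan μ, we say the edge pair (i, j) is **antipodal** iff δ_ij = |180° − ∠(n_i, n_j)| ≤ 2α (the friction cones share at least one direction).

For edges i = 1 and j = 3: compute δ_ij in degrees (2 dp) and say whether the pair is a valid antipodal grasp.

δ = 17.80°, valid

α = atan 0.4 = 21.80°;  2α = 43.60°
edge 1: e_1 = (-1.37, -3.41);  n_1 = (-0.9279, +0.3728)
edge 3: e_3 = (+0.14, +1.96);  n_3 = (+0.9975, -0.0712)
∠(n_1, n_3) = 162.20°
δ = |180° − 162.20°| = 17.80°
17.80° ≤ 2α = 43.60°  →  valid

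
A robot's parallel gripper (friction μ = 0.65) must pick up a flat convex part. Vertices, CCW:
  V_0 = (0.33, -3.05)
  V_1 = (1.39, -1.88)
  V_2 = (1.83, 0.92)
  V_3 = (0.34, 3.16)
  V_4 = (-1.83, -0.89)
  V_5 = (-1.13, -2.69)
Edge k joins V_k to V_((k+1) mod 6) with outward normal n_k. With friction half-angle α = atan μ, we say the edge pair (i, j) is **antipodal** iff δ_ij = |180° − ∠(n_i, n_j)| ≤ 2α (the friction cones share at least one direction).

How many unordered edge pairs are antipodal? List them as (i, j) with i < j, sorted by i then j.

α = atan 0.65 = 33.02°;  2α = 66.05°
n_0 = (+0.7411, -0.6714)
n_1 = (+0.9879, -0.1552)
n_2 = (+0.8326, +0.5538)
n_3 = (-0.8814, +0.4723)
n_4 = (-0.9320, -0.3624)
n_5 = (-0.2394, -0.9709)
  (0,1): δ = 146.75°  ·
  (0,2): δ = 104.19°  ·
  (0,3): δ = 13.99°  ✓
  (0,4): δ = 63.43°  ✓
  (0,5): δ = 118.32°  ·
  (1,2): δ = 137.44°  ·
  (1,3): δ = 19.25°  ✓
  (1,4): δ = 30.18°  ✓
  (1,5): δ = 85.08°  ·
  (2,3): δ = 61.81°  ✓
  (2,4): δ = 12.38°  ✓
  (2,5): δ = 42.52°  ✓
  (3,4): δ = 130.57°  ·
  (3,5): δ = 75.67°  ·
  (4,5): δ = 125.10°  ·
antipodal pairs: 7

count = 7; pairs: (0,3), (0,4), (1,3), (1,4), (2,3), (2,4), (2,5)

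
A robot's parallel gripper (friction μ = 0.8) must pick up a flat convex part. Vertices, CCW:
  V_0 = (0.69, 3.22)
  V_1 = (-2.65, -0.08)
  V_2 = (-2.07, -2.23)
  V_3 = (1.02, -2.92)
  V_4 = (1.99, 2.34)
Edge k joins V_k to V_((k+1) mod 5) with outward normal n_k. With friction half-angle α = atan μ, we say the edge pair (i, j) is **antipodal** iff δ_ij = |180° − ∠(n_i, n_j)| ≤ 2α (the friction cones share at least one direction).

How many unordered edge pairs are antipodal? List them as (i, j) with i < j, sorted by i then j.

α = atan 0.8 = 38.66°;  2α = 77.32°
n_0 = (-0.7028, +0.7114)
n_1 = (-0.9655, -0.2605)
n_2 = (-0.2179, -0.9760)
n_3 = (+0.9834, -0.1814)
n_4 = (+0.5606, +0.8281)
  (0,1): δ = 119.56°  ·
  (0,2): δ = 57.24°  ✓
  (0,3): δ = 34.90°  ✓
  (0,4): δ = 101.25°  ·
  (1,2): δ = 117.68°  ·
  (1,3): δ = 25.55°  ✓
  (1,4): δ = 40.81°  ✓
  (2,3): δ = 87.86°  ·
  (2,4): δ = 21.51°  ✓
  (3,4): δ = 113.65°  ·
antipodal pairs: 5

count = 5; pairs: (0,2), (0,3), (1,3), (1,4), (2,4)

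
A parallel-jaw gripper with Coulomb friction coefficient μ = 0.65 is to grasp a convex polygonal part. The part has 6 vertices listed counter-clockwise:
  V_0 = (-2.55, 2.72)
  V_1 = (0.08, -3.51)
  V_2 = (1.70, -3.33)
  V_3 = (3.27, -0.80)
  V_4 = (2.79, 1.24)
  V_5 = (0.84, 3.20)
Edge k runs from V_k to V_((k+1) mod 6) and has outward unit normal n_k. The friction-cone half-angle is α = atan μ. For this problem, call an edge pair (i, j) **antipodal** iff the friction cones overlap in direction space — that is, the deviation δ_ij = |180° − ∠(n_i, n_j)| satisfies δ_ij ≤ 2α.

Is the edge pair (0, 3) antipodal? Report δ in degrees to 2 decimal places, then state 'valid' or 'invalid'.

δ = 9.65°, valid

α = atan 0.65 = 33.02°;  2α = 66.05°
edge 0: e_0 = (+2.63, -6.23);  n_0 = (-0.9213, -0.3889)
edge 3: e_3 = (-0.48, +2.04);  n_3 = (+0.9734, +0.2290)
∠(n_0, n_3) = 170.35°
δ = |180° − 170.35°| = 9.65°
9.65° ≤ 2α = 66.05°  →  valid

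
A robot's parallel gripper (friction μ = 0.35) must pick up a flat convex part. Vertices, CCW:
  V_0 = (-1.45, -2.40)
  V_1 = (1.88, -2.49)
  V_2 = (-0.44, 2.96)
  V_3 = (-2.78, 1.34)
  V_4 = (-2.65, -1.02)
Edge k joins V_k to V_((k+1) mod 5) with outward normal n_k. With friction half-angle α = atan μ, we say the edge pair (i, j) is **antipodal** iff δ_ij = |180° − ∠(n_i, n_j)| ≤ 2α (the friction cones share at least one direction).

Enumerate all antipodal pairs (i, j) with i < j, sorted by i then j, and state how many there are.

α = atan 0.35 = 19.29°;  2α = 38.58°
n_0 = (-0.0270, -0.9996)
n_1 = (+0.9201, +0.3917)
n_2 = (-0.5692, +0.8222)
n_3 = (-0.9985, -0.0550)
n_4 = (-0.7546, -0.6562)
  (0,1): δ = 65.39°  ·
  (0,2): δ = 36.24°  ✓
  (0,3): δ = 94.70°  ·
  (0,4): δ = 132.56°  ·
  (1,2): δ = 78.36°  ·
  (1,3): δ = 19.91°  ✓
  (1,4): δ = 17.95°  ✓
  (2,3): δ = 121.54°  ·
  (2,4): δ = 83.69°  ·
  (3,4): δ = 142.14°  ·
antipodal pairs: 3

count = 3; pairs: (0,2), (1,3), (1,4)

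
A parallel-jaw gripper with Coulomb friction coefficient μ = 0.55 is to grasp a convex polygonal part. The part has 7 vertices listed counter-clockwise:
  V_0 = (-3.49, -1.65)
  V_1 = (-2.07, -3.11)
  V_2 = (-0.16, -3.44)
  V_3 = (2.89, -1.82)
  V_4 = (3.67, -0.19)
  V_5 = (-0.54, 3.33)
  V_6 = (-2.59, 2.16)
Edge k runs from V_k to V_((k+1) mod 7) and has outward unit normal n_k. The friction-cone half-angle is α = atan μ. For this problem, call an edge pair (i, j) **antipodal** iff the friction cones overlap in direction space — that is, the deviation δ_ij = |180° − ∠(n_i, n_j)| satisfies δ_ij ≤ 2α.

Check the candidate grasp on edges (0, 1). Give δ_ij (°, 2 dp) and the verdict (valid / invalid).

δ = 144.01°, invalid

α = atan 0.55 = 28.81°;  2α = 57.62°
edge 0: e_0 = (+1.42, -1.46);  n_0 = (-0.7169, -0.6972)
edge 1: e_1 = (+1.91, -0.33);  n_1 = (-0.1703, -0.9854)
∠(n_0, n_1) = 35.99°
δ = |180° − 35.99°| = 144.01°
144.01° > 2α = 57.62°  →  invalid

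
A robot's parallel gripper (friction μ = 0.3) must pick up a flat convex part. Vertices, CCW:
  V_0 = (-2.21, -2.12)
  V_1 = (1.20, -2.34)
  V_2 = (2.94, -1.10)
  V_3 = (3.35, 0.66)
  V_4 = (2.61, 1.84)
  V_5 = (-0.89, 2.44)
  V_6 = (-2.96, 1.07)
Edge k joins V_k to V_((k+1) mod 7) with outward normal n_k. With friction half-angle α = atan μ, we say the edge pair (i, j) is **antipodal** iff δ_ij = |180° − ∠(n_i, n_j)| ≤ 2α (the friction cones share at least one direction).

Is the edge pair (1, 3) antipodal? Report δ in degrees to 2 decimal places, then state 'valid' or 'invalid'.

α = atan 0.3 = 16.70°;  2α = 33.40°
edge 1: e_1 = (+1.74, +1.24);  n_1 = (+0.5804, -0.8144)
edge 3: e_3 = (-0.74, +1.18);  n_3 = (+0.8472, +0.5313)
∠(n_1, n_3) = 86.62°
δ = |180° − 86.62°| = 93.38°
93.38° > 2α = 33.40°  →  invalid

δ = 93.38°, invalid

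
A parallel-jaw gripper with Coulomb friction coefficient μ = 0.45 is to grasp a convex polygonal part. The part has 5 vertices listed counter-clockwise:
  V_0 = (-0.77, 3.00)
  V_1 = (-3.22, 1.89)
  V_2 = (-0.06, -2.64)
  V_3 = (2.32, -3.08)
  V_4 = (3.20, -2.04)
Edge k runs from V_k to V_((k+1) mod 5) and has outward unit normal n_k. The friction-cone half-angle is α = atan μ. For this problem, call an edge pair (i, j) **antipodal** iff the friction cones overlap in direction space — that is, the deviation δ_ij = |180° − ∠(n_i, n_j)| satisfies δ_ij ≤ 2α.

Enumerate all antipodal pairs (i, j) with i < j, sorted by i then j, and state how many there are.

count = 4; pairs: (0,2), (0,3), (1,4), (2,4)

α = atan 0.45 = 24.23°;  2α = 48.46°
n_0 = (-0.4127, +0.9109)
n_1 = (-0.8202, -0.5721)
n_2 = (-0.1818, -0.9833)
n_3 = (+0.7634, -0.6459)
n_4 = (+0.7856, +0.6188)
  (0,1): δ = 79.47°  ·
  (0,2): δ = 34.85°  ✓
  (0,3): δ = 25.39°  ✓
  (0,4): δ = 103.85°  ·
  (1,2): δ = 135.37°  ·
  (1,3): δ = 75.13°  ·
  (1,4): δ = 3.33°  ✓
  (2,3): δ = 119.76°  ·
  (2,4): δ = 41.30°  ✓
  (3,4): δ = 101.54°  ·
antipodal pairs: 4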